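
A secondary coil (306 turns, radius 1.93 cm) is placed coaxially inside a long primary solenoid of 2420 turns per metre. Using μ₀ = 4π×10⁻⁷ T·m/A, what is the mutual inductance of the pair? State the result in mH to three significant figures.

M ≈ 1.09 mH

The outer solenoid produces a uniform field B₁ = μ₀n₁I₁ across the inner coil,
so the flux linkage is N₂Φ = N₂B₁A₂ = μ₀n₁N₂A₂·I₁, giving M = μ₀n₁N₂A₂.
A₂ = πr² = π(1.930×10^-2 m)² = 1.170×10^-3 m².
M = (4π×10⁻⁷)(2420)(306)(1.170×10^-3) = 1.089×10^-3 H.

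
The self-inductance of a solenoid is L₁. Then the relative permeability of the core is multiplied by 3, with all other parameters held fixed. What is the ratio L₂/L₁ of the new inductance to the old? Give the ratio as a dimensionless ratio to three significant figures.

For a solenoid, L ∝ μᵣN²A/ℓ.
L₂/L₁ = (3) = 3.00.

L₂/L₁ = 3.00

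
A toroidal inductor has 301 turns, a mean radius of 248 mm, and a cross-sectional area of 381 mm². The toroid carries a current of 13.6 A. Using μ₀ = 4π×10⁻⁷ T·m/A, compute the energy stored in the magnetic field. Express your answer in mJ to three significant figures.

U ≈ 2.57 mJ

L = μ₀N²A/(2πR) = (4π×10⁻⁷)(301)²(3.810×10^-4)/(2π×0.248) = 2.784×10^-5 H.
U = ½LI² = ½(2.784×10^-5)(13.6)² = 2.574×10^-3 J.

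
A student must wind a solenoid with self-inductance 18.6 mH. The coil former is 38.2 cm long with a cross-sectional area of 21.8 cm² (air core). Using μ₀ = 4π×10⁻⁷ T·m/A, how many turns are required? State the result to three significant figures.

N ≈ 1610 turns

A = 21.8 cm² = 2.180×10^-3 m².
From L = μ₀N²A/ℓ, N = √(Lℓ / (μ₀A)).
N = √[(1.860×10^-2)(0.382) / ((4π×10⁻⁷)×2.180×10^-3)] = √(2.594×10^6) ≈ 1610.5.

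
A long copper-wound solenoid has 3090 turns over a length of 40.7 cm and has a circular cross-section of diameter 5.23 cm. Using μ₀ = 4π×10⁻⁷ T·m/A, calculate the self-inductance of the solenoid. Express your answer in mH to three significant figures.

L ≈ 63.3 mH

A = π(d/2)² = π(2.615×10^-2 m)² = 2.148×10^-3 m².
For a long solenoid, L = μ₀N²A/ℓ.
L = (4π×10⁻⁷)(3090)²(2.148×10^-3)/(0.407 m) = 6.333×10^-2 H.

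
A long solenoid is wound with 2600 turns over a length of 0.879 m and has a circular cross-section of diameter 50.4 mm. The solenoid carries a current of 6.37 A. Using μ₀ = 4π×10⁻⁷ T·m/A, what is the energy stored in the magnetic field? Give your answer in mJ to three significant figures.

U ≈ 391 mJ

A = π(d/2)² = π(2.520×10^-2 m)² = 1.995×10^-3 m².
L = μ₀N²A/ℓ = (4π×10⁻⁷)(2600)²(1.995×10^-3)/(0.879) = 1.928×10^-2 H.
U = ½LI² = ½(1.928×10^-2)(6.37)² = 0.3912 J.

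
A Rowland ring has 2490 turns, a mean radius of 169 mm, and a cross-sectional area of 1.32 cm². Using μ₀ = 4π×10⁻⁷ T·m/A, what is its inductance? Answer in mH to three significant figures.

For a thin toroid, L = μ₀N²A/(2πR).
L = (4π×10⁻⁷)(2490)²(1.320×10^-4) / (2π×0.169 m) = 9.685×10^-4 H.

L ≈ 0.969 mH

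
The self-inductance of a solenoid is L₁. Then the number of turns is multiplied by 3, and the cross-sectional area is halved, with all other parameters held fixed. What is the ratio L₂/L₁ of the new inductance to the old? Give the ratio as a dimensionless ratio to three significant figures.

L₂/L₁ = 4.50

For a solenoid, L ∝ μᵣN²A/ℓ.
L₂/L₁ = (3)^2 × (0.5) = 4.50.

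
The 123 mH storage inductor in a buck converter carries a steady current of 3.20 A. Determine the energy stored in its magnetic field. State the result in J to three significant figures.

Stored magnetic energy: U = ½LI².
U = ½(0.123 H)(3.20 A)² = 0.6298 J.

U ≈ 0.630 J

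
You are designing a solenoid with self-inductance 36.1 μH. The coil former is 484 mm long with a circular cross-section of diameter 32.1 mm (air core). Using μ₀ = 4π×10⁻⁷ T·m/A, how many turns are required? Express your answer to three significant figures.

N ≈ 131 turns

A = π(d/2)² = π(1.605×10^-2 m)² = 8.093×10^-4 m².
From L = μ₀N²A/ℓ, N = √(Lℓ / (μ₀A)).
N = √[(3.610×10^-5)(0.484) / ((4π×10⁻⁷)×8.093×10^-4)] = √(1.718×10^4) ≈ 131.1.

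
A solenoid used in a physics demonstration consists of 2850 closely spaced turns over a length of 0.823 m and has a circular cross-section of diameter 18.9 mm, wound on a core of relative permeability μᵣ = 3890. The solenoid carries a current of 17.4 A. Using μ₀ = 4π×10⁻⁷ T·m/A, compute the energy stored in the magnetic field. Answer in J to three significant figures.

A = π(d/2)² = π(9.450×10^-3 m)² = 2.806×10^-4 m².
L = μ₀μᵣN²A/ℓ = (4π×10⁻⁷)(3890)(2850)²(2.806×10^-4)/(0.823) = 13.54 H.
U = ½LI² = ½(13.54)(17.4)² = 2.049×10^3 J.

U ≈ 2050 J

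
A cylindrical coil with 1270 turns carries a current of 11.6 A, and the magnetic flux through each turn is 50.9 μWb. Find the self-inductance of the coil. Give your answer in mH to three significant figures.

Self-inductance is defined by L = NΦ_B/I (flux linkage over current).
L = (1270)(5.090×10^-5 Wb)/(11.6 A) = 5.573×10^-3 H.

L ≈ 5.57 mH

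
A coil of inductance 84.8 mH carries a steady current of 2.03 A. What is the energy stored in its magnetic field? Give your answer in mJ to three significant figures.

Stored magnetic energy: U = ½LI².
U = ½(8.480×10^-2 H)(2.03 A)² = 0.1747 J.

U ≈ 175 mJ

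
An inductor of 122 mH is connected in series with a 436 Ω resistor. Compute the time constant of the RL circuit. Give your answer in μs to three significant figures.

τ ≈ 280 μs

τ = L/R = (0.122 H)/(436 Ω) = 2.798×10^-4 s.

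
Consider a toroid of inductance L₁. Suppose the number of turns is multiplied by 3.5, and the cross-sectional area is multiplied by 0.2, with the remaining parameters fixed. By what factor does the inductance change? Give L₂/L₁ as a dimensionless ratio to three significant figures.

L₂/L₁ = 2.45

For a toroid, L ∝ μᵣN²A/R.
L₂/L₁ = (3.5)^2 × (0.2) = 2.45.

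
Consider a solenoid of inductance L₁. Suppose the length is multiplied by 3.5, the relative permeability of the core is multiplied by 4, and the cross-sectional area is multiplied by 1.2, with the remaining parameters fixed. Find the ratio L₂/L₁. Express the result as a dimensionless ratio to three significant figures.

L₂/L₁ = 1.37

For a solenoid, L ∝ μᵣN²A/ℓ.
L₂/L₁ = (3.5)^-1 × (4) × (1.2) = 1.37.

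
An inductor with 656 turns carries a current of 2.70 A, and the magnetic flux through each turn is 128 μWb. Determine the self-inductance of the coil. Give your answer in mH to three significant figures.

Self-inductance is defined by L = NΦ_B/I (flux linkage over current).
L = (656)(1.280×10^-4 Wb)/(2.70 A) = 3.110×10^-2 H.

L ≈ 31.1 mH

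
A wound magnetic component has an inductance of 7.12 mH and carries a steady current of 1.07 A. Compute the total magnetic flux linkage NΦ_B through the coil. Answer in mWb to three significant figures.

NΦ_B ≈ 7.62 mWb

From L = NΦ_B/I, the flux linkage is NΦ_B = LI.
NΦ_B = (7.120×10^-3 H)(1.07 A) = 7.618×10^-3 Wb.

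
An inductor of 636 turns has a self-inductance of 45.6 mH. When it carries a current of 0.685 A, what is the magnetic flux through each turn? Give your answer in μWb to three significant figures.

From L = NΦ_B/I, the flux per turn is Φ_B = LI/N.
Φ_B = (4.560×10^-2 H)(0.685 A)/636 = 4.911×10^-5 Wb.

Φ_B ≈ 49.1 μWb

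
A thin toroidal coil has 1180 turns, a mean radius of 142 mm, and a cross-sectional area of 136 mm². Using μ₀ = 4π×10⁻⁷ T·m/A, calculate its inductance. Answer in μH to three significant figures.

L ≈ 267 μH

For a thin toroid, L = μ₀N²A/(2πR).
L = (4π×10⁻⁷)(1180)²(1.360×10^-4) / (2π×0.142 m) = 2.667×10^-4 H.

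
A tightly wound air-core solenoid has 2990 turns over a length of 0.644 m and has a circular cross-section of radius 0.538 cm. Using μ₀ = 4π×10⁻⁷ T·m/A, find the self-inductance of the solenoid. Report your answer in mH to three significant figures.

L ≈ 1.59 mH

A = πr² = π(5.380×10^-3 m)² = 9.093×10^-5 m².
For a long solenoid, L = μ₀N²A/ℓ.
L = (4π×10⁻⁷)(2990)²(9.093×10^-5)/(0.644 m) = 1.586×10^-3 H.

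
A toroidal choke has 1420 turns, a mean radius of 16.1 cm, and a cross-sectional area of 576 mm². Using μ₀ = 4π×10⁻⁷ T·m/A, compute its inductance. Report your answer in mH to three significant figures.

For a thin toroid, L = μ₀N²A/(2πR).
L = (4π×10⁻⁷)(1420)²(5.760×10^-4) / (2π×0.161 m) = 1.443×10^-3 H.

L ≈ 1.44 mH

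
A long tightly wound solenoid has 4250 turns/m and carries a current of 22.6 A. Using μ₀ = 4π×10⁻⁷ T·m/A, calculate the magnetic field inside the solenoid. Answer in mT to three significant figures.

Inside a long solenoid, B = μ₀nI.
B = (4π×10⁻⁷)(4.250×10^3 m⁻¹)(22.6 A) = 0.1207 T.

B ≈ 121 mT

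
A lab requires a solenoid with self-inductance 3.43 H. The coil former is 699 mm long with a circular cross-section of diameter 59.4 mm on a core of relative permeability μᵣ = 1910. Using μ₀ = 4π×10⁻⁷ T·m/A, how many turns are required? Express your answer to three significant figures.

N ≈ 600 turns

A = π(d/2)² = π(2.970×10^-2 m)² = 2.771×10^-3 m².
From L = μ₀μᵣN²A/ℓ, N = √(Lℓ / (μ₀μᵣA)).
N = √[(3.43)(0.699) / ((4π×10⁻⁷)(1910)×2.771×10^-3)] = √(3.6047×10^5) ≈ 600.4.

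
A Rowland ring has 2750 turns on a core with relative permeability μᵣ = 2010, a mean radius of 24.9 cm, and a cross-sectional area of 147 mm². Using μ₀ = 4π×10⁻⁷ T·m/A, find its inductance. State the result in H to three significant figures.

L ≈ 1.79 H

For a thin toroid, L = μ₀μᵣN²A/(2πR).
L = (4π×10⁻⁷)(2010)(2750)²(1.470×10^-4) / (2π×0.249 m) = 1.7948 H.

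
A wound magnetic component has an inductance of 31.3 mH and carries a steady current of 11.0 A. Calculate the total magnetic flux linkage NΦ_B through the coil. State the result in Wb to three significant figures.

From L = NΦ_B/I, the flux linkage is NΦ_B = LI.
NΦ_B = (3.130×10^-2 H)(11.0 A) = 0.3443 Wb.

NΦ_B ≈ 0.344 Wb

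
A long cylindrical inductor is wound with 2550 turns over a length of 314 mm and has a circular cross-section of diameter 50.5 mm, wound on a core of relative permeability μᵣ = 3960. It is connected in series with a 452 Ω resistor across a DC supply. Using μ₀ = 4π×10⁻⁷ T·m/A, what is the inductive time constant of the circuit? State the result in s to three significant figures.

τ ≈ 0.457 s

A = π(d/2)² = π(2.525×10^-2 m)² = 2.003×10^-3 m².
L = μ₀μᵣN²A/ℓ = (4π×10⁻⁷)(3960)(2550)²(2.003×10^-3)/(0.314) = 206.4 H.
τ = L/R = (206.4)/(452) = 0.4567 s.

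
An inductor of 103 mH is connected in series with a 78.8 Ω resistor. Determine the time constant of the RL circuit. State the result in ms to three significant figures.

τ ≈ 1.31 ms

τ = L/R = (0.103 H)/(78.8 Ω) = 1.307×10^-3 s.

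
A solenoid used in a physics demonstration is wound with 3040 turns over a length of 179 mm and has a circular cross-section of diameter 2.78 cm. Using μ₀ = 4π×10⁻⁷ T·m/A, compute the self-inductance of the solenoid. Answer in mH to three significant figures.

A = π(d/2)² = π(1.390×10^-2 m)² = 6.070×10^-4 m².
For a long solenoid, L = μ₀N²A/ℓ.
L = (4π×10⁻⁷)(3040)²(6.070×10^-4)/(0.179 m) = 3.938×10^-2 H.

L ≈ 39.4 mH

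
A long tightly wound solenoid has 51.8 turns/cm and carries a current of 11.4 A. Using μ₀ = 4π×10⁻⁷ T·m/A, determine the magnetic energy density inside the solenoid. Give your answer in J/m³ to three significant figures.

u ≈ 2190 J/m³

B = μ₀nI = (4π×10⁻⁷)(5.180×10^3)(11.4) = 7.421×10^-2 T.
u = B²/(2μ₀) = (7.421×10^-2)²/(2×4π×10⁻⁷) = 2.191×10^3 J/m³.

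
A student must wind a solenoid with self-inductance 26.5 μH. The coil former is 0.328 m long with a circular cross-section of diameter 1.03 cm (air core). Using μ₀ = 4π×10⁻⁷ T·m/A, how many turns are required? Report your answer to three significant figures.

A = π(d/2)² = π(5.150×10^-3 m)² = 8.332×10^-5 m².
From L = μ₀N²A/ℓ, N = √(Lℓ / (μ₀A)).
N = √[(2.650×10^-5)(0.328) / ((4π×10⁻⁷)×8.332×10^-5)] = √(8.301×10^4) ≈ 288.1.

N ≈ 288 turns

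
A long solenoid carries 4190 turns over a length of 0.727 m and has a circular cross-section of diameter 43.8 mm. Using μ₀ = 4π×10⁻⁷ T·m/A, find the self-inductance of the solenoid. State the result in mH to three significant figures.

L ≈ 45.7 mH

A = π(d/2)² = π(2.190×10^-2 m)² = 1.507×10^-3 m².
For a long solenoid, L = μ₀N²A/ℓ.
L = (4π×10⁻⁷)(4190)²(1.507×10^-3)/(0.727 m) = 4.572×10^-2 H.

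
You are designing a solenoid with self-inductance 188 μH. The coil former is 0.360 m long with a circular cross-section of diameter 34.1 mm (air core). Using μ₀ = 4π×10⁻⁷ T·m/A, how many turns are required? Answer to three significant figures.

A = π(d/2)² = π(1.705×10^-2 m)² = 9.133×10^-4 m².
From L = μ₀N²A/ℓ, N = √(Lℓ / (μ₀A)).
N = √[(1.880×10^-4)(0.36) / ((4π×10⁻⁷)×9.133×10^-4)] = √(5.897×10^4) ≈ 242.8.

N ≈ 243 turns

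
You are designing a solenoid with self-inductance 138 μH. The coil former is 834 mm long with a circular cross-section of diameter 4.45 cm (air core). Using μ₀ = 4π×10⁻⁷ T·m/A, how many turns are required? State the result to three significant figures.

A = π(d/2)² = π(2.225×10^-2 m)² = 1.555×10^-3 m².
From L = μ₀N²A/ℓ, N = √(Lℓ / (μ₀A)).
N = √[(1.380×10^-4)(0.834) / ((4π×10⁻⁷)×1.555×10^-3)] = √(5.889×10^4) ≈ 242.7.

N ≈ 243 turns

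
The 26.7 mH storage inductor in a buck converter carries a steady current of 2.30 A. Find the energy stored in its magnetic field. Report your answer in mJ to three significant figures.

Stored magnetic energy: U = ½LI².
U = ½(2.670×10^-2 H)(2.30 A)² = 7.062×10^-2 J.

U ≈ 70.6 mJ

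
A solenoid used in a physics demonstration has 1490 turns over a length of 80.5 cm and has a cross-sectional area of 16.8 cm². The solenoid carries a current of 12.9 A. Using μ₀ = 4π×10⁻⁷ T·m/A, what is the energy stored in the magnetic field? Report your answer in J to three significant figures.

A = 16.8 cm² = 1.680×10^-3 m².
L = μ₀N²A/ℓ = (4π×10⁻⁷)(1490)²(1.680×10^-3)/(0.805) = 5.822×10^-3 H.
U = ½LI² = ½(5.822×10^-3)(12.9)² = 0.4844 J.

U ≈ 0.484 J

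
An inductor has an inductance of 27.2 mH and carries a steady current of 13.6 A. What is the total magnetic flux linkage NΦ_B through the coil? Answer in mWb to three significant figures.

From L = NΦ_B/I, the flux linkage is NΦ_B = LI.
NΦ_B = (2.720×10^-2 H)(13.6 A) = 0.3699 Wb.

NΦ_B ≈ 370 mWb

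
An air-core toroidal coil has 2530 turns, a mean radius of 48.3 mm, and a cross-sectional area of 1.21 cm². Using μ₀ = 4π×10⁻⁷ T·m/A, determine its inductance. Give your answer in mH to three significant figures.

L ≈ 3.21 mH

For a thin toroid, L = μ₀N²A/(2πR).
L = (4π×10⁻⁷)(2530)²(1.210×10^-4) / (2π×4.830×10^-2 m) = 3.207×10^-3 H.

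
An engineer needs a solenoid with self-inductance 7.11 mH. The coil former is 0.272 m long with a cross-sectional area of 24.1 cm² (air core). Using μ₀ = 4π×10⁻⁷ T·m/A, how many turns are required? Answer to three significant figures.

N ≈ 799 turns

A = 24.1 cm² = 2.410×10^-3 m².
From L = μ₀N²A/ℓ, N = √(Lℓ / (μ₀A)).
N = √[(7.110×10^-3)(0.272) / ((4π×10⁻⁷)×2.410×10^-3)] = √(6.386×10^5) ≈ 799.1.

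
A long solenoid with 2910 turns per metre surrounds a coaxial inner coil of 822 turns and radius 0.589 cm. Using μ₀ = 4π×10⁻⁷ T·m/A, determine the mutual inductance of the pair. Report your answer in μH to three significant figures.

M ≈ 328 μH

The outer solenoid produces a uniform field B₁ = μ₀n₁I₁ across the inner coil,
so the flux linkage is N₂Φ = N₂B₁A₂ = μ₀n₁N₂A₂·I₁, giving M = μ₀n₁N₂A₂.
A₂ = πr² = π(5.890×10^-3 m)² = 1.090×10^-4 m².
M = (4π×10⁻⁷)(2910)(822)(1.090×10^-4) = 3.276×10^-4 H.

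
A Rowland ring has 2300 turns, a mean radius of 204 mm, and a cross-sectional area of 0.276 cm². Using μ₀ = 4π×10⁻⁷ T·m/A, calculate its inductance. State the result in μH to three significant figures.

L ≈ 143 μH

For a thin toroid, L = μ₀N²A/(2πR).
L = (4π×10⁻⁷)(2300)²(2.760×10^-5) / (2π×0.204 m) = 1.431×10^-4 H.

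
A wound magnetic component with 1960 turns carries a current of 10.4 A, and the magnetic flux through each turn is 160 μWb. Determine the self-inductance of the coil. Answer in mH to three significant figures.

Self-inductance is defined by L = NΦ_B/I (flux linkage over current).
L = (1960)(1.600×10^-4 Wb)/(10.4 A) = 3.015×10^-2 H.

L ≈ 30.2 mH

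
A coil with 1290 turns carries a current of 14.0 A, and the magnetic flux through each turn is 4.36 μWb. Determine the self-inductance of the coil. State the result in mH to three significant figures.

Self-inductance is defined by L = NΦ_B/I (flux linkage over current).
L = (1290)(4.360×10^-6 Wb)/(14.0 A) = 4.017×10^-4 H.

L ≈ 0.402 mH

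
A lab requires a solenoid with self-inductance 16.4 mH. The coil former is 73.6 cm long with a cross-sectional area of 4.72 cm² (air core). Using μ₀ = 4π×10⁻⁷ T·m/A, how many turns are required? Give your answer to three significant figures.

N ≈ 4510 turns

A = 4.72 cm² = 4.720×10^-4 m².
From L = μ₀N²A/ℓ, N = √(Lℓ / (μ₀A)).
N = √[(1.640×10^-2)(0.736) / ((4π×10⁻⁷)×4.720×10^-4)] = √(2.035×10^7) ≈ 4511.1.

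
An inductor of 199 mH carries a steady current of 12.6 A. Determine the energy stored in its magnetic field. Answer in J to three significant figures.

U ≈ 15.8 J

Stored magnetic energy: U = ½LI².
U = ½(0.199 H)(12.6 A)² = 15.8 J.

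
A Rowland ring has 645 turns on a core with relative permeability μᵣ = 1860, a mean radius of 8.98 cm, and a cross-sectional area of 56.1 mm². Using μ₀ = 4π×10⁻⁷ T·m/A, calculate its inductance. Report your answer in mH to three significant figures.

For a thin toroid, L = μ₀μᵣN²A/(2πR).
L = (4π×10⁻⁷)(1860)(645)²(5.610×10^-5) / (2π×8.980×10^-2 m) = 9.668×10^-2 H.

L ≈ 96.7 mH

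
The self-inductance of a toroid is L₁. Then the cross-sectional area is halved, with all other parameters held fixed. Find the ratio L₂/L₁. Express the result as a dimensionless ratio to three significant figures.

For a toroid, L ∝ μᵣN²A/R.
L₂/L₁ = (0.5) = 0.500.

L₂/L₁ = 0.500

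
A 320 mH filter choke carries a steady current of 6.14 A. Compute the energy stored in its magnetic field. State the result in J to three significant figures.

Stored magnetic energy: U = ½LI².
U = ½(0.32 H)(6.14 A)² = 6.032 J.

U ≈ 6.03 J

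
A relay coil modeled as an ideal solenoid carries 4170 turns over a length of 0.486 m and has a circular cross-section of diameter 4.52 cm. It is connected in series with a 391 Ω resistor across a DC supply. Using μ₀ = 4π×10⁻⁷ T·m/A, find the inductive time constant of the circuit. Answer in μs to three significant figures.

τ ≈ 185 μs

A = π(d/2)² = π(2.260×10^-2 m)² = 1.6046×10^-3 m².
L = μ₀N²A/ℓ = (4π×10⁻⁷)(4170)²(1.6046×10^-3)/(0.486) = 7.2146×10^-2 H.
τ = L/R = (7.2146×10^-2)/(391) = 1.845×10^-4 s.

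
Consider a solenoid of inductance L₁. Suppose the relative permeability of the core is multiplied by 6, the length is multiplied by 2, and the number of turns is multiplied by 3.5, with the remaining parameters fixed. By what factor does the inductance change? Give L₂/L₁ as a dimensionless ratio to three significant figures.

L₂/L₁ = 36.8

For a solenoid, L ∝ μᵣN²A/ℓ.
L₂/L₁ = (6) × (2)^-1 × (3.5)^2 = 36.8.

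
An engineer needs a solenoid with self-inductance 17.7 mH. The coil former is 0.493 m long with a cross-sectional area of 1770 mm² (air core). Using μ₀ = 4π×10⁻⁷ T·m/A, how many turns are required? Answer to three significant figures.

N ≈ 1980 turns

A = 1770 mm² = 1.770×10^-3 m².
From L = μ₀N²A/ℓ, N = √(Lℓ / (μ₀A)).
N = √[(1.770×10^-2)(0.493) / ((4π×10⁻⁷)×1.770×10^-3)] = √(3.923×10^6) ≈ 1980.7.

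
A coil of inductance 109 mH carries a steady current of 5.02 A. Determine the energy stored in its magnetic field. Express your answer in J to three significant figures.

U ≈ 1.37 J

Stored magnetic energy: U = ½LI².
U = ½(0.109 H)(5.02 A)² = 1.373 J.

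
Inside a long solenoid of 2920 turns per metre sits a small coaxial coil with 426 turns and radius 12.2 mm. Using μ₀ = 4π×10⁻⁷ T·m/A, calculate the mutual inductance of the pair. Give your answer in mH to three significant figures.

M ≈ 0.731 mH

The outer solenoid produces a uniform field B₁ = μ₀n₁I₁ across the inner coil,
so the flux linkage is N₂Φ = N₂B₁A₂ = μ₀n₁N₂A₂·I₁, giving M = μ₀n₁N₂A₂.
A₂ = πr² = π(1.220×10^-2 m)² = 4.676×10^-4 m².
M = (4π×10⁻⁷)(2920)(426)(4.676×10^-4) = 7.309×10^-4 H.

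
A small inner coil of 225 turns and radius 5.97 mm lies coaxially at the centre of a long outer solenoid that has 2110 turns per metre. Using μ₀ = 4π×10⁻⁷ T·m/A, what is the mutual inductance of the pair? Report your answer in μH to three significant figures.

The outer solenoid produces a uniform field B₁ = μ₀n₁I₁ across the inner coil,
so the flux linkage is N₂Φ = N₂B₁A₂ = μ₀n₁N₂A₂·I₁, giving M = μ₀n₁N₂A₂.
A₂ = πr² = π(5.970×10^-3 m)² = 1.120×10^-4 m².
M = (4π×10⁻⁷)(2110)(225)(1.120×10^-4) = 6.680×10^-5 H.

M ≈ 66.8 μH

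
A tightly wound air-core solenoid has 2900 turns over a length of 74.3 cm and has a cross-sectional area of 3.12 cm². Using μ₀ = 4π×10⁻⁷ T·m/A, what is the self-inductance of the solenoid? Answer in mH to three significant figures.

A = 3.12 cm² = 3.120×10^-4 m².
For a long solenoid, L = μ₀N²A/ℓ.
L = (4π×10⁻⁷)(2900)²(3.120×10^-4)/(0.743 m) = 4.438×10^-3 H.

L ≈ 4.44 mH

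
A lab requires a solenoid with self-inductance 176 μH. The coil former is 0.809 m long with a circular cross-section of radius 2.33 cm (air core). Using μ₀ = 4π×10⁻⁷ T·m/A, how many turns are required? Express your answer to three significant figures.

N ≈ 258 turns

A = πr² = π(2.330×10^-2 m)² = 1.706×10^-3 m².
From L = μ₀N²A/ℓ, N = √(Lℓ / (μ₀A)).
N = √[(1.760×10^-4)(0.809) / ((4π×10⁻⁷)×1.706×10^-3)] = √(6.643×10^4) ≈ 257.7.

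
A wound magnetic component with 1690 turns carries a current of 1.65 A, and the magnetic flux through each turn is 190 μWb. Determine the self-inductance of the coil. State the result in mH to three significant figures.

L ≈ 195 mH

Self-inductance is defined by L = NΦ_B/I (flux linkage over current).
L = (1690)(1.900×10^-4 Wb)/(1.65 A) = 0.1946 H.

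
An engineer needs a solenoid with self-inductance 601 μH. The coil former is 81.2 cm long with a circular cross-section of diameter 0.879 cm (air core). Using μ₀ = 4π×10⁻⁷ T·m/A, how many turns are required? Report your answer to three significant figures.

N ≈ 2530 turns

A = π(d/2)² = π(4.395×10^-3 m)² = 6.068×10^-5 m².
From L = μ₀N²A/ℓ, N = √(Lℓ / (μ₀A)).
N = √[(6.010×10^-4)(0.812) / ((4π×10⁻⁷)×6.068×10^-5)] = √(6.400×10^6) ≈ 2529.7.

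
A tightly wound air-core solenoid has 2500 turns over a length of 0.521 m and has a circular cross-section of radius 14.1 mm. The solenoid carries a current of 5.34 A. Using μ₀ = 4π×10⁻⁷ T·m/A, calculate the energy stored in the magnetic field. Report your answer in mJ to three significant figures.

A = πr² = π(1.410×10^-2 m)² = 6.246×10^-4 m².
L = μ₀N²A/ℓ = (4π×10⁻⁷)(2500)²(6.246×10^-4)/(0.521) = 9.415×10^-3 H.
U = ½LI² = ½(9.415×10^-3)(5.34)² = 0.1342 J.

U ≈ 134 mJ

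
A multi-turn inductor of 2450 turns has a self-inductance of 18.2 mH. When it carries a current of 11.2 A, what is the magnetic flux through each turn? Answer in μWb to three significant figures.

From L = NΦ_B/I, the flux per turn is Φ_B = LI/N.
Φ_B = (1.820×10^-2 H)(11.2 A)/2450 = 8.320×10^-5 Wb.

Φ_B ≈ 83.2 μWb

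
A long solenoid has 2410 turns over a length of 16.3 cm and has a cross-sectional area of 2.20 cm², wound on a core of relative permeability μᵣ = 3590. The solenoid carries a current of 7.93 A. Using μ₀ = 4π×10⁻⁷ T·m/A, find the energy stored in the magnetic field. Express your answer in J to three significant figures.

U ≈ 1110 J

A = 2.20 cm² = 2.200×10^-4 m².
L = μ₀μᵣN²A/ℓ = (4π×10⁻⁷)(3590)(2410)²(2.200×10^-4)/(0.163) = 35.36 H.
U = ½LI² = ½(35.36)(7.93)² = 1.112×10^3 J.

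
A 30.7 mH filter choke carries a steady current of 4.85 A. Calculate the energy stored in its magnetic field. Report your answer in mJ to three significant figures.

Stored magnetic energy: U = ½LI².
U = ½(3.070×10^-2 H)(4.85 A)² = 0.3611 J.

U ≈ 361 mJ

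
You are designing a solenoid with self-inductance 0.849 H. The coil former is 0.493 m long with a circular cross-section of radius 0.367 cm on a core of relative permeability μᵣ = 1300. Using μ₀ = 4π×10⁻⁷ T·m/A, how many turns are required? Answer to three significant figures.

A = πr² = π(3.670×10^-3 m)² = 4.231×10^-5 m².
From L = μ₀μᵣN²A/ℓ, N = √(Lℓ / (μ₀μᵣA)).
N = √[(0.849)(0.493) / ((4π×10⁻⁷)(1300)×4.231×10^-5)] = √(6.055×10^6) ≈ 2460.7.

N ≈ 2460 turns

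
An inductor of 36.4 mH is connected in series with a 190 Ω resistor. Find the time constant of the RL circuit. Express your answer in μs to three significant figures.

τ ≈ 192 μs

τ = L/R = (3.640×10^-2 H)/(190 Ω) = 1.916×10^-4 s.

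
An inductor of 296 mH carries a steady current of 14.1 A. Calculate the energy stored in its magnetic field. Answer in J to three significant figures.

U ≈ 29.4 J

Stored magnetic energy: U = ½LI².
U = ½(0.296 H)(14.1 A)² = 29.42 J.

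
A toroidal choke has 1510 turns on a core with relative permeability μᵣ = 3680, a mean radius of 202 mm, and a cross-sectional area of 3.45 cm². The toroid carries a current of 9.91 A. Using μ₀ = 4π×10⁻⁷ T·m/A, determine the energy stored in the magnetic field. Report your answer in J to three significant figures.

U ≈ 141 J

L = μ₀μᵣN²A/(2πR) = (4π×10⁻⁷)(3680)(1510)²(3.450×10^-4)/(2π×0.202) = 2.866 H.
U = ½LI² = ½(2.866)(9.91)² = 140.7 J.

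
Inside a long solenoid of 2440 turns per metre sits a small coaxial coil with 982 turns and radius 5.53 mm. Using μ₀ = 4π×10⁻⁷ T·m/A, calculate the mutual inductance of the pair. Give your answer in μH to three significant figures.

M ≈ 289 μH

The outer solenoid produces a uniform field B₁ = μ₀n₁I₁ across the inner coil,
so the flux linkage is N₂Φ = N₂B₁A₂ = μ₀n₁N₂A₂·I₁, giving M = μ₀n₁N₂A₂.
A₂ = πr² = π(5.530×10^-3 m)² = 9.607×10^-5 m².
M = (4π×10⁻⁷)(2440)(982)(9.607×10^-5) = 2.893×10^-4 H.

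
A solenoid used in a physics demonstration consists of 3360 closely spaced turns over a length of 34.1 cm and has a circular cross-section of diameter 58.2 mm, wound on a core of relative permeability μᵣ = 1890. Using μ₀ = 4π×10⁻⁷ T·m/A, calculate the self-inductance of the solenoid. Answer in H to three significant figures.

L ≈ 209 H

A = π(d/2)² = π(2.910×10^-2 m)² = 2.660×10^-3 m².
For a long solenoid, L = μ₀μᵣN²A/ℓ.
L = (4π×10⁻⁷)(1890)(3360)²(2.660×10^-3)/(0.341 m) = 209.2 H.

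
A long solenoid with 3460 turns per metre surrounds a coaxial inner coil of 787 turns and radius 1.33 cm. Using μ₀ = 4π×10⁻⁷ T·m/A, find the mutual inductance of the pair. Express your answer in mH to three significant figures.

M ≈ 1.90 mH

The outer solenoid produces a uniform field B₁ = μ₀n₁I₁ across the inner coil,
so the flux linkage is N₂Φ = N₂B₁A₂ = μ₀n₁N₂A₂·I₁, giving M = μ₀n₁N₂A₂.
A₂ = πr² = π(1.330×10^-2 m)² = 5.557×10^-4 m².
M = (4π×10⁻⁷)(3460)(787)(5.557×10^-4) = 1.902×10^-3 H.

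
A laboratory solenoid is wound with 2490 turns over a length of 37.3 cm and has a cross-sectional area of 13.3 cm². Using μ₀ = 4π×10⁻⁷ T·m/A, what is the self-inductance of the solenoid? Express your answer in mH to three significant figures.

L ≈ 27.8 mH

A = 13.3 cm² = 1.330×10^-3 m².
For a long solenoid, L = μ₀N²A/ℓ.
L = (4π×10⁻⁷)(2490)²(1.330×10^-3)/(0.373 m) = 2.778×10^-2 H.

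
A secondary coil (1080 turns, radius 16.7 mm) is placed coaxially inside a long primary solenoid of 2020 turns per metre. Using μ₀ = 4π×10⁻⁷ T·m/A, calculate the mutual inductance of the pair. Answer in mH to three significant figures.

The outer solenoid produces a uniform field B₁ = μ₀n₁I₁ across the inner coil,
so the flux linkage is N₂Φ = N₂B₁A₂ = μ₀n₁N₂A₂·I₁, giving M = μ₀n₁N₂A₂.
A₂ = πr² = π(1.670×10^-2 m)² = 8.762×10^-4 m².
M = (4π×10⁻⁷)(2020)(1080)(8.762×10^-4) = 2.402×10^-3 H.

M ≈ 2.40 mH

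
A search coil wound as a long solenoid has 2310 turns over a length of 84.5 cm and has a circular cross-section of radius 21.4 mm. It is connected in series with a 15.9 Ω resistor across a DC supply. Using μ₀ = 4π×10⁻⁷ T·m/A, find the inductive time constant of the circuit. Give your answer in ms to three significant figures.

τ ≈ 0.718 ms

A = πr² = π(2.140×10^-2 m)² = 1.439×10^-3 m².
L = μ₀N²A/ℓ = (4π×10⁻⁷)(2310)²(1.439×10^-3)/(0.845) = 1.142×10^-2 H.
τ = L/R = (1.142×10^-2)/(15.9) = 7.181×10^-4 s.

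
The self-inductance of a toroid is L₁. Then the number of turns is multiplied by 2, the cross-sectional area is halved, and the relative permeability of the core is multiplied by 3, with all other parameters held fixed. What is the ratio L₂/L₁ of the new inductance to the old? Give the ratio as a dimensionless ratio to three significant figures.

For a toroid, L ∝ μᵣN²A/R.
L₂/L₁ = (2)^2 × (0.5) × (3) = 6.00.

L₂/L₁ = 6.00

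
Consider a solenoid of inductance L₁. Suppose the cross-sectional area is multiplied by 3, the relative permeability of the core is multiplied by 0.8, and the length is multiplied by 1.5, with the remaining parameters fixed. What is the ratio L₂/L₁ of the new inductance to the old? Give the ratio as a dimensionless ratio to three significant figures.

For a solenoid, L ∝ μᵣN²A/ℓ.
L₂/L₁ = (3) × (0.8) × (1.5)^-1 = 1.60.

L₂/L₁ = 1.60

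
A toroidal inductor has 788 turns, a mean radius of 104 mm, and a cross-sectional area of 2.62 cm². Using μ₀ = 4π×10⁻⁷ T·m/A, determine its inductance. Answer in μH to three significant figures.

L ≈ 313 μH

For a thin toroid, L = μ₀N²A/(2πR).
L = (4π×10⁻⁷)(788)²(2.620×10^-4) / (2π×0.104 m) = 3.129×10^-4 H.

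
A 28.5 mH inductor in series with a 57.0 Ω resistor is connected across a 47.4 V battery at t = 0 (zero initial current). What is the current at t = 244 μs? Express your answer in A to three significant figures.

I ≈ 0.321 A

τ = L/R = 2.850×10^-2/57.0 = 5.000×10^-4 s; final current I_∞ = ε/R = 47.4/57.0 = 0.8316 A.
I(t) = I_∞(1 − e^(−t/τ)) with t/τ = 0.488.
I = (0.8316)(1 − e^(−0.488)) = 0.3211 A.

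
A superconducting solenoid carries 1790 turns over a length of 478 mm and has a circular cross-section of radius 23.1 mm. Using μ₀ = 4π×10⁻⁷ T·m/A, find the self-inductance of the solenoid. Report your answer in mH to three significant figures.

L ≈ 14.1 mH

A = πr² = π(2.310×10^-2 m)² = 1.676×10^-3 m².
For a long solenoid, L = μ₀N²A/ℓ.
L = (4π×10⁻⁷)(1790)²(1.676×10^-3)/(0.478 m) = 1.412×10^-2 H.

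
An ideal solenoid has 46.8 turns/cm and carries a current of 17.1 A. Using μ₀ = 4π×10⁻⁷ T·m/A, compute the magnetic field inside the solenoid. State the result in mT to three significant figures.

B ≈ 101 mT

Inside a long solenoid, B = μ₀nI.
B = (4π×10⁻⁷)(4.680×10^3 m⁻¹)(17.1 A) = 0.1006 T.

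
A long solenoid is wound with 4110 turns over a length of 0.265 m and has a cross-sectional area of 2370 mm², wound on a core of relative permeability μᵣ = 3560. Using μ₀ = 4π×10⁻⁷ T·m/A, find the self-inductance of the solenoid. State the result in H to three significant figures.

L ≈ 676 H

A = 2370 mm² = 2.370×10^-3 m².
For a long solenoid, L = μ₀μᵣN²A/ℓ.
L = (4π×10⁻⁷)(3560)(4110)²(2.370×10^-3)/(0.265 m) = 675.8 H.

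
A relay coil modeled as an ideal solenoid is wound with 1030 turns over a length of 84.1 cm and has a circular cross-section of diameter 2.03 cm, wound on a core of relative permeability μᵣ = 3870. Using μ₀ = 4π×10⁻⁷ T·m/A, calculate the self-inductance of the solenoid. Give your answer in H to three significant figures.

L ≈ 1.99 H

A = π(d/2)² = π(1.015×10^-2 m)² = 3.237×10^-4 m².
For a long solenoid, L = μ₀μᵣN²A/ℓ.
L = (4π×10⁻⁷)(3870)(1030)²(3.237×10^-4)/(0.841 m) = 1.986 H.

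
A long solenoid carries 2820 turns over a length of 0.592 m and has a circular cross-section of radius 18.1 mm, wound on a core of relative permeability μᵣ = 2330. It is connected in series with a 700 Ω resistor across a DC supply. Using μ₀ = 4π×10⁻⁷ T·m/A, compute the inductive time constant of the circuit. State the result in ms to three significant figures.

A = πr² = π(1.810×10^-2 m)² = 1.029×10^-3 m².
L = μ₀μᵣN²A/ℓ = (4π×10⁻⁷)(2330)(2820)²(1.029×10^-3)/(0.592) = 40.48 H.
τ = L/R = (40.48)/(700) = 5.783×10^-2 s.

τ ≈ 57.8 ms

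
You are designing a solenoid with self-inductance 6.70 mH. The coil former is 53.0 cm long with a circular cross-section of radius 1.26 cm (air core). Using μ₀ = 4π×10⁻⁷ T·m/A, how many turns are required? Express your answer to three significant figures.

N ≈ 2380 turns

A = πr² = π(1.260×10^-2 m)² = 4.988×10^-4 m².
From L = μ₀N²A/ℓ, N = √(Lℓ / (μ₀A)).
N = √[(6.700×10^-3)(0.53) / ((4π×10⁻⁷)×4.988×10^-4)] = √(5.666×10^6) ≈ 2380.3.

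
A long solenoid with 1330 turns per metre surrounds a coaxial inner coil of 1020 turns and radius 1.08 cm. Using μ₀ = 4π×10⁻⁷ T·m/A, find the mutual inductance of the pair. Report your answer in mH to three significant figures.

M ≈ 0.625 mH

The outer solenoid produces a uniform field B₁ = μ₀n₁I₁ across the inner coil,
so the flux linkage is N₂Φ = N₂B₁A₂ = μ₀n₁N₂A₂·I₁, giving M = μ₀n₁N₂A₂.
A₂ = πr² = π(1.080×10^-2 m)² = 3.664×10^-4 m².
M = (4π×10⁻⁷)(1330)(1020)(3.664×10^-4) = 6.247×10^-4 H.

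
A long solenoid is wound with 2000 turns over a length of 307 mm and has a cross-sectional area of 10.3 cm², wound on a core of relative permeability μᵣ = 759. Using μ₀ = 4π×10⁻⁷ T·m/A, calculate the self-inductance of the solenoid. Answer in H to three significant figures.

L ≈ 12.8 H

A = 10.3 cm² = 1.030×10^-3 m².
For a long solenoid, L = μ₀μᵣN²A/ℓ.
L = (4π×10⁻⁷)(759)(2000)²(1.030×10^-3)/(0.307 m) = 12.8 H.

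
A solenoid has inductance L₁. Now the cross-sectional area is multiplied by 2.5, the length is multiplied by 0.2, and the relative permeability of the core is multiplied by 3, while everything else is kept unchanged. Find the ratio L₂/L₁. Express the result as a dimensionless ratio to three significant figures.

For a solenoid, L ∝ μᵣN²A/ℓ.
L₂/L₁ = (2.5) × (0.2)^-1 × (3) = 37.5.

L₂/L₁ = 37.5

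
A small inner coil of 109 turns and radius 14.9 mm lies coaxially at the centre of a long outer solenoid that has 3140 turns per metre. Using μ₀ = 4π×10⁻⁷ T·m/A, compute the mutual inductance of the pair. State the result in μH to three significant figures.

M ≈ 300 μH

The outer solenoid produces a uniform field B₁ = μ₀n₁I₁ across the inner coil,
so the flux linkage is N₂Φ = N₂B₁A₂ = μ₀n₁N₂A₂·I₁, giving M = μ₀n₁N₂A₂.
A₂ = πr² = π(1.490×10^-2 m)² = 6.9746×10^-4 m².
M = (4π×10⁻⁷)(3140)(109)(6.9746×10^-4) = 3.000×10^-4 H.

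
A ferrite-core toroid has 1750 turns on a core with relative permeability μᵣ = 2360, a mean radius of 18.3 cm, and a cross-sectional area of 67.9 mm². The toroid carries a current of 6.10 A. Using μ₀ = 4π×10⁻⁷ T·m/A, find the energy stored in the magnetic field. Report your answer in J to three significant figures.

L = μ₀μᵣN²A/(2πR) = (4π×10⁻⁷)(2360)(1750)²(6.790×10^-5)/(2π×0.183) = 0.5363 H.
U = ½LI² = ½(0.5363)(6.10)² = 9.979 J.

U ≈ 9.98 J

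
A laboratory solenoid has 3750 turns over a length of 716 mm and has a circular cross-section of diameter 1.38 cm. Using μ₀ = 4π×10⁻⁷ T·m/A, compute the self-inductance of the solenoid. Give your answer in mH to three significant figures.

L ≈ 3.69 mH

A = π(d/2)² = π(6.900×10^-3 m)² = 1.496×10^-4 m².
For a long solenoid, L = μ₀N²A/ℓ.
L = (4π×10⁻⁷)(3750)²(1.496×10^-4)/(0.716 m) = 3.692×10^-3 H.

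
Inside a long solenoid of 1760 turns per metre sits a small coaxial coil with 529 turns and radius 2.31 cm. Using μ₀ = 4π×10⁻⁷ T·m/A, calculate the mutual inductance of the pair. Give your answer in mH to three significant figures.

M ≈ 1.96 mH

The outer solenoid produces a uniform field B₁ = μ₀n₁I₁ across the inner coil,
so the flux linkage is N₂Φ = N₂B₁A₂ = μ₀n₁N₂A₂·I₁, giving M = μ₀n₁N₂A₂.
A₂ = πr² = π(2.310×10^-2 m)² = 1.676×10^-3 m².
M = (4π×10⁻⁷)(1760)(529)(1.676×10^-3) = 1.961×10^-3 H.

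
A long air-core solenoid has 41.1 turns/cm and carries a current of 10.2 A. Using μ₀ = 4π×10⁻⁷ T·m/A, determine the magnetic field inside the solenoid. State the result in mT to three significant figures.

Inside a long solenoid, B = μ₀nI.
B = (4π×10⁻⁷)(4.110×10^3 m⁻¹)(10.2 A) = 5.268×10^-2 T.

B ≈ 52.7 mT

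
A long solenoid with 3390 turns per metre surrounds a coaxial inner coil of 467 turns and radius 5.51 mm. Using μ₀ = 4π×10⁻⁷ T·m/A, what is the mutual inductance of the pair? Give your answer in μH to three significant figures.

M ≈ 190 μH

The outer solenoid produces a uniform field B₁ = μ₀n₁I₁ across the inner coil,
so the flux linkage is N₂Φ = N₂B₁A₂ = μ₀n₁N₂A₂·I₁, giving M = μ₀n₁N₂A₂.
A₂ = πr² = π(5.510×10^-3 m)² = 9.538×10^-5 m².
M = (4π×10⁻⁷)(3390)(467)(9.538×10^-5) = 1.897×10^-4 H.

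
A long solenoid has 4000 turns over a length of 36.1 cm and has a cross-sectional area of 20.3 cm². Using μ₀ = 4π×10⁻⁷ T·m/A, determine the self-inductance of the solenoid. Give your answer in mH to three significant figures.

A = 20.3 cm² = 2.030×10^-3 m².
For a long solenoid, L = μ₀N²A/ℓ.
L = (4π×10⁻⁷)(4000)²(2.030×10^-3)/(0.361 m) = 0.1131 H.

L ≈ 113 mH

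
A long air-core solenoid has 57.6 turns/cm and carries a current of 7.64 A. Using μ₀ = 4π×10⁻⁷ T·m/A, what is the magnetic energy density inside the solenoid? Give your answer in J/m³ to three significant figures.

B = μ₀nI = (4π×10⁻⁷)(5.760×10^3)(7.64) = 5.530×10^-2 T.
u = B²/(2μ₀) = (5.530×10^-2)²/(2×4π×10⁻⁷) = 1.217×10^3 J/m³.

u ≈ 1220 J/m³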